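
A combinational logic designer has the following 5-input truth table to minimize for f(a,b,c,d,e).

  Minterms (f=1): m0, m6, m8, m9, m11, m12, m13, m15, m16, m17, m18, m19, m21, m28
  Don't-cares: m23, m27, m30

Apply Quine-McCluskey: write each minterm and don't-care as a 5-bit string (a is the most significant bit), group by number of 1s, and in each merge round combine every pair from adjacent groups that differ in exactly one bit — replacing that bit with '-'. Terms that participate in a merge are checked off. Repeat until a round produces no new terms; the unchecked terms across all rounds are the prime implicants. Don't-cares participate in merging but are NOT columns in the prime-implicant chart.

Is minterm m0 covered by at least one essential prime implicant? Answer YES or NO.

NO

size-2^0 implicants → 00000(✓)  00110  01000(✓)  01001(✓)  01011(✓)  01100(✓)  01101(✓)  01111(✓)  10000(✓)  10001(✓)  10010(✓)  10011(✓)  10101(✓)  10111(✓)  11011(✓)  11100(✓)  11110(✓)
size-2^1 implicants → -0000  -1011  -1100  0-000  01-00(✓)  01-01(✓)  01-11(✓)  010-1(✓)  0100-(✓)  011-1(✓)  0110-(✓)  1-011  10-01(✓)  10-11(✓)  100-0(✓)  100-1(✓)  1000-(✓)  1001-(✓)  101-1(✓)  111-0
size-2^2 implicants → 01--1  01-0-  10--1  100--
Unchecked terms (primes): -0000, -1011, -1100, 0-000, 00110, 01--1, 01-0-, 1-011, 10--1, 100--, 111-0
Minterm coverage:
  m0 ⊆ -0000,0-000
  m6 ⊆ 00110 [E]
  m8 ⊆ 0-000,01-0-
  m9 ⊆ 01--1,01-0-
  m11 ⊆ -1011,01--1
  m12 ⊆ -1100,01-0-
  m13 ⊆ 01--1,01-0-
  m15 ⊆ 01--1 [E]
  m16 ⊆ -0000,100--
  m17 ⊆ 10--1,100--
  m18 ⊆ 100-- [E]
  m19 ⊆ 1-011,10--1,100--
  m21 ⊆ 10--1 [E]
  m28 ⊆ -1100,111-0
E = {00110, 01--1, 10--1, 100--}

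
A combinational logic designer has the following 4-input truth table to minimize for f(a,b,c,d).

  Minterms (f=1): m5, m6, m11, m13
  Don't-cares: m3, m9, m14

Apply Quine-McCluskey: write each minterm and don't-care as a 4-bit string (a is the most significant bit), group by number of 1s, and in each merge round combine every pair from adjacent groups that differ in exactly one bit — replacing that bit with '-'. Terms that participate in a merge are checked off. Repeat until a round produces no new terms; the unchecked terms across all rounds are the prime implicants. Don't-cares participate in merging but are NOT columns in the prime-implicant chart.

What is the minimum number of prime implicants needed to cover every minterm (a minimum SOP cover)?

3

[col 0] 0011*, 0101*, 0110*, 1001*, 1011*, 1101*, 1110*
[col 1] -011, -101, -110, 1-01, 10-1
Prime implicants: -011, -101, -110, 1-01, 10-1
PI chart (minterm → PIs covering it):
  5 | -101  (sole → essential)
  6 | -110  (sole → essential)
  11 | -011,10-1
  13 | -101,1-01
Essential prime implicants: -101, -110
Petrick residual → -011
Minimum SOP uses 3 PIs: b'cd + bc'd + bcd'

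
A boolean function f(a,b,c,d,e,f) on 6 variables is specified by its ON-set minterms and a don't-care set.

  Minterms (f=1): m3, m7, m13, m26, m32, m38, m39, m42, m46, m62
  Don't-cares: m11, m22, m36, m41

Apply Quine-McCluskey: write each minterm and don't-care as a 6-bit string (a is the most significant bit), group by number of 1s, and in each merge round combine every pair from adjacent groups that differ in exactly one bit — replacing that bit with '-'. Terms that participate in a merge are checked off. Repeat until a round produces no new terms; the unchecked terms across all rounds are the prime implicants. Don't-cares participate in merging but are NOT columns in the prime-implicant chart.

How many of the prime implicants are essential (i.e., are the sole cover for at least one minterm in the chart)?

Round 0: 000011✓ 000111✓ 001011✓ 001101 010110 011010 100000✓ 100100✓ 100110✓ 100111✓ 101001 101010✓ 101110✓ 111110✓
Round 1: -00111 00-011 000-11 1-1110 10-110 100-00 1001-0 10011- 101-10
PIs = {-00111, 00-011, 000-11, 001101, 010110, 011010, 1-1110, 10-110, 100-00, 1001-0, 10011-, 101-10, 101001}
Coverage chart:
  m3: 00-011,000-11
  m7: -00111,000-11
  m13: 001101 ←essential
  m26: 011010 ←essential
  m32: 100-00 ←essential
  m38: 10-110,1001-0,10011-
  m39: -00111,10011-
  m42: 101-10 ←essential
  m46: 1-1110,10-110,101-10
  m62: 1-1110 ←essential
Essential: 001101, 011010, 1-1110, 100-00, 101-10

5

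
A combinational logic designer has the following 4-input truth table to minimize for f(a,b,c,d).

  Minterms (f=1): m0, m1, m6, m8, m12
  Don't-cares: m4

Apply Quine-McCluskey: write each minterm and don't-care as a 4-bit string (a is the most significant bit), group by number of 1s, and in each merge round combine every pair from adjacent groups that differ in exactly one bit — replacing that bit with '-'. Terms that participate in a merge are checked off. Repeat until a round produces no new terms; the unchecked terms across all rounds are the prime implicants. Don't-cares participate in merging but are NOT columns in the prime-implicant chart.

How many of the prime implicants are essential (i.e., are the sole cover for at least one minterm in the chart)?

3

Round 0: 0000✓ 0001✓ 0100✓ 0110✓ 1000✓ 1100✓
Round 1: -000✓ -100✓ 0-00✓ 000- 01-0 1-00✓
Round 2: --00
PIs = {--00, 000-, 01-0}
Coverage chart:
  m0: --00,000-
  m1: 000- ←essential
  m6: 01-0 ←essential
  m8: --00 ←essential
  m12: --00 ←essential
Essential: --00, 000-, 01-0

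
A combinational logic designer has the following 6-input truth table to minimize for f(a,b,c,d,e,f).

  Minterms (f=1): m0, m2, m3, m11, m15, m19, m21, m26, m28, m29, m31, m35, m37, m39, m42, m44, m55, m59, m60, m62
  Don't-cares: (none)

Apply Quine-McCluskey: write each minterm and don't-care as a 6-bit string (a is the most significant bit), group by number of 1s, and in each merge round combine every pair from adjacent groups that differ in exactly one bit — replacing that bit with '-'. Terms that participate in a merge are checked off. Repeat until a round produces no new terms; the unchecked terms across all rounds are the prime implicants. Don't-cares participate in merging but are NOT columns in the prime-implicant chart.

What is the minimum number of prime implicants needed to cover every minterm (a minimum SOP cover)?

Round 0: 000000✓ 000010✓ 000011✓ 001011✓ 001111✓ 010011✓ 010101✓ 011010 011100✓ 011101✓ 011111✓ 100011✓ 100101✓ 100111✓ 101010 101100✓ 110111✓ 111011 111100✓ 111110✓
Round 1: -00011 -11100 0-0011 0-1111 00-011 0000-0 00001- 001-11 01-101 0111-1 01110- 1-0111 1-1100 100-11 1001-1 1111-0
PIs = {-00011, -11100, 0-0011, 0-1111, 00-011, 0000-0, 00001-, 001-11, 01-101, 011010, 0111-1, 01110-, 1-0111, 1-1100, 100-11, 1001-1, 101010, 111011, 1111-0}
Coverage chart:
  m0: 0000-0 ←essential
  m2: 0000-0,00001-
  m3: -00011,0-0011,00-011,00001-
  m11: 00-011,001-11
  m15: 0-1111,001-11
  m19: 0-0011 ←essential
  m21: 01-101 ←essential
  m26: 011010 ←essential
  m28: -11100,01110-
  m29: 01-101,0111-1,01110-
  m31: 0-1111,0111-1
  m35: -00011,100-11
  m37: 1001-1 ←essential
  m39: 1-0111,100-11,1001-1
  m42: 101010 ←essential
  m44: 1-1100 ←essential
  m55: 1-0111 ←essential
  m59: 111011 ←essential
  m60: -11100,1-1100,1111-0
  m62: 1111-0 ←essential
Essential: 0-0011, 0000-0, 01-101, 011010, 1-0111, 1-1100, 1001-1, 101010, 111011, 1111-0
Petrick residual → -00011, -11100, 0-1111, 00-011
Min cover (14 terms): b'c'd'ef + bcde'f' + a'c'd'ef + a'cdef + a'b'd'ef + a'b'c'd'f' + a'bde'f + a'bcd'ef' + ac'def + acde'f' + ab'c'df + ab'cd'ef' + abcd'ef + abcdf'

14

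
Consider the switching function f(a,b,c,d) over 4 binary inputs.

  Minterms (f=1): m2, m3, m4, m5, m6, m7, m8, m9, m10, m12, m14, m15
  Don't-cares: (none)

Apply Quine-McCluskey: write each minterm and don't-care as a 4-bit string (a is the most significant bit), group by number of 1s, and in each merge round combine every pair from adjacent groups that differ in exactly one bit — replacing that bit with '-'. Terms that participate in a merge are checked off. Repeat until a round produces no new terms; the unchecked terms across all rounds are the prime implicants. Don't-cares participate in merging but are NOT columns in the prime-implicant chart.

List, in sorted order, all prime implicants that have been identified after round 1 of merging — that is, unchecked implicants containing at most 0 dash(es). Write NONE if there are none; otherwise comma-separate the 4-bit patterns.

size-2^0 implicants → 0010(✓)  0011(✓)  0100(✓)  0101(✓)  0110(✓)  0111(✓)  1000(✓)  1001(✓)  1010(✓)  1100(✓)  1110(✓)  1111(✓)
size-2^1 implicants → -010(✓)  -100(✓)  -110(✓)  -111(✓)  0-10(✓)  0-11(✓)  001-(✓)  01-0(✓)  01-1(✓)  010-(✓)  011-(✓)  1-00(✓)  1-10(✓)  10-0(✓)  100-  11-0(✓)  111-(✓)
size-2^2 implicants → --10  -1-0  -11-  0-1-  01--  1--0
Unchecked terms (primes): --10, -1-0, -11-, 0-1-, 01--, 1--0, 100-

NONE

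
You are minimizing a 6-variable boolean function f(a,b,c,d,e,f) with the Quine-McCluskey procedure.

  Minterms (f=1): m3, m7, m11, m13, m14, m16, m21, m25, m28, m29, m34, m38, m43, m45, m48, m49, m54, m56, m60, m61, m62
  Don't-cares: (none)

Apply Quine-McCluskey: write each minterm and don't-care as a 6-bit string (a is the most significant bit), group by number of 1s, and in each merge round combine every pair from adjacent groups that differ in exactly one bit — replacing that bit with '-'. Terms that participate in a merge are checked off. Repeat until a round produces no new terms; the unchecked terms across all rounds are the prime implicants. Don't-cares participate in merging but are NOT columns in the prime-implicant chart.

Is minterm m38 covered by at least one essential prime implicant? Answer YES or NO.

size-2^0 implicants → 000011(✓)  000111(✓)  001011(✓)  001101(✓)  001110  010000(✓)  010101(✓)  011001(✓)  011100(✓)  011101(✓)  100010(✓)  100110(✓)  101011(✓)  101101(✓)  110000(✓)  110001(✓)  110110(✓)  111000(✓)  111100(✓)  111101(✓)  111110(✓)
size-2^1 implicants → -01011  -01101(✓)  -10000  -11100(✓)  -11101(✓)  0-1101(✓)  00-011  000-11  01-101  011-01  01110-(✓)  1-0110  1-1101(✓)  100-10  11-000  11-110  11000-  111-00  1111-0  11110-(✓)
size-2^2 implicants → --1101  -1110-
Unchecked terms (primes): --1101, -01011, -10000, -1110-, 00-011, 000-11, 001110, 01-101, 011-01, 1-0110, 100-10, 11-000, 11-110, 11000-, 111-00, 1111-0
Minterm coverage:
  m3 ⊆ 00-011,000-11
  m7 ⊆ 000-11 [E]
  m11 ⊆ -01011,00-011
  m13 ⊆ --1101 [E]
  m14 ⊆ 001110 [E]
  m16 ⊆ -10000 [E]
  m21 ⊆ 01-101 [E]
  m25 ⊆ 011-01 [E]
  m28 ⊆ -1110- [E]
  m29 ⊆ --1101,-1110-,01-101,011-01
  m34 ⊆ 100-10 [E]
  m38 ⊆ 1-0110,100-10
  m43 ⊆ -01011 [E]
  m45 ⊆ --1101 [E]
  m48 ⊆ -10000,11-000,11000-
  m49 ⊆ 11000- [E]
  m54 ⊆ 1-0110,11-110
  m56 ⊆ 11-000,111-00
  m60 ⊆ -1110-,111-00,1111-0
  m61 ⊆ --1101,-1110-
  m62 ⊆ 11-110,1111-0
E = {--1101, -01011, -10000, -1110-, 000-11, 001110, 01-101, 011-01, 100-10, 11000-}

YES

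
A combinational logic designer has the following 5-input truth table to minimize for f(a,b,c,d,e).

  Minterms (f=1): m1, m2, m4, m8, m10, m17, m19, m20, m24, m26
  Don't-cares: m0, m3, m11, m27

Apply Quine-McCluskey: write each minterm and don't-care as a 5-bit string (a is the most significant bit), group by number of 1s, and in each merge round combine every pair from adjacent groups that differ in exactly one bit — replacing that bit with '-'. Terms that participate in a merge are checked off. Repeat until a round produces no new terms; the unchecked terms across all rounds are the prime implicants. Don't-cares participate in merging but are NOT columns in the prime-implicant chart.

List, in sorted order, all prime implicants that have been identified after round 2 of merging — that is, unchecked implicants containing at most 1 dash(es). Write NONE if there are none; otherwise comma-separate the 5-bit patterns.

[col 0] 00000*, 00001*, 00010*, 00011*, 00100*, 01000*, 01010*, 01011*, 10001*, 10011*, 10100*, 11000*, 11010*, 11011*
[col 1] -0001*, -0011*, -0100, -1000*, -1010*, -1011*, 0-000*, 0-010*, 0-011*, 00-00, 000-0*, 000-1*, 0000-*, 0001-*, 010-0*, 0101-*, 1-011*, 100-1*, 110-0*, 1101-*
[col 2] --011, -00-1, -10-0, -101-, 0-0-0, 0-01-, 000--
Prime implicants: --011, -00-1, -0100, -10-0, -101-, 0-0-0, 0-01-, 00-00, 000--

-0100, 00-00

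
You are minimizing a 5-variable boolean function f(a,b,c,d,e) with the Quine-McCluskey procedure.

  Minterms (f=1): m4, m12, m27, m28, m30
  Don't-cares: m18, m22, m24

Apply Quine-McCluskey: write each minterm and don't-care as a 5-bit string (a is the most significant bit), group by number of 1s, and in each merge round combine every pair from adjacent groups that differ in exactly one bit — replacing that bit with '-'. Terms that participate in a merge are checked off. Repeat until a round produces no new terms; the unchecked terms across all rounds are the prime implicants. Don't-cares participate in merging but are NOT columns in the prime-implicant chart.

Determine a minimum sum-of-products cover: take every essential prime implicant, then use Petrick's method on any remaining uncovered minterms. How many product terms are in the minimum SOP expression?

3

size-2^0 implicants → 00100(✓)  01100(✓)  10010(✓)  10110(✓)  11000(✓)  11011  11100(✓)  11110(✓)
size-2^1 implicants → -1100  0-100  1-110  10-10  11-00  111-0
Unchecked terms (primes): -1100, 0-100, 1-110, 10-10, 11-00, 11011, 111-0
Minterm coverage:
  m4 ⊆ 0-100 [E]
  m12 ⊆ -1100,0-100
  m27 ⊆ 11011 [E]
  m28 ⊆ -1100,11-00,111-0
  m30 ⊆ 1-110,111-0
E = {0-100, 11011}
Petrick residual → 111-0
Cover = a'cd'e' + abc'de + abce'  |cover|=3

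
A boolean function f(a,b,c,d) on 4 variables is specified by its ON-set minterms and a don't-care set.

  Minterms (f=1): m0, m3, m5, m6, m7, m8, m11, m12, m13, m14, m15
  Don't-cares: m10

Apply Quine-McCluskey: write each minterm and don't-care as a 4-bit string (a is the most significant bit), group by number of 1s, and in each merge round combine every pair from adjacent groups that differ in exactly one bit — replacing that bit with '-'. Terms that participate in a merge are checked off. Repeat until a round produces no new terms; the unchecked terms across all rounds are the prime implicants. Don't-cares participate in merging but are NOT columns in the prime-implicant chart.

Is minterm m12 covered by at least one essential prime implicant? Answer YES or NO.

NO

[col 0] 0000*, 0011*, 0101*, 0110*, 0111*, 1000*, 1010*, 1011*, 1100*, 1101*, 1110*, 1111*
[col 1] -000, -011*, -101*, -110*, -111*, 0-11*, 01-1*, 011-*, 1-00*, 1-10*, 1-11*, 10-0*, 101-*, 11-0*, 11-1*, 110-*, 111-*
[col 2] --11, -1-1, -11-, 1--0, 1-1-, 11--
Prime implicants: --11, -000, -1-1, -11-, 1--0, 1-1-, 11--
PI chart (minterm → PIs covering it):
  0 | -000  (sole → essential)
  3 | --11  (sole → essential)
  5 | -1-1  (sole → essential)
  6 | -11-  (sole → essential)
  7 | --11,-1-1,-11-
  8 | -000,1--0
  11 | --11,1-1-
  12 | 1--0,11--
  13 | -1-1,11--
  14 | -11-,1--0,1-1-,11--
  15 | --11,-1-1,-11-,1-1-,11--
Essential prime implicants: --11, -000, -1-1, -11-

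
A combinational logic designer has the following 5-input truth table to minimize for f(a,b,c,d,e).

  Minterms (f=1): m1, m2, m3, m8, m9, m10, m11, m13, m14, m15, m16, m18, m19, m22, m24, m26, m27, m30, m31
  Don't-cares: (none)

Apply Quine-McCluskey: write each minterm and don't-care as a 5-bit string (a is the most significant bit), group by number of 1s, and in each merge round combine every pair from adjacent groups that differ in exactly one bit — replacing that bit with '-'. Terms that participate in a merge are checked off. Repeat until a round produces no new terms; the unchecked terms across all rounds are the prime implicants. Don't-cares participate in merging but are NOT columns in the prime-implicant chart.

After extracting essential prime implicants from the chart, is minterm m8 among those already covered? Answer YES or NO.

[col 0] 00001*, 00010*, 00011*, 01000*, 01001*, 01010*, 01011*, 01101*, 01110*, 01111*, 10000*, 10010*, 10011*, 10110*, 11000*, 11010*, 11011*, 11110*, 11111*
[col 1] -0010*, -0011*, -1000*, -1010*, -1011*, -1110*, -1111*, 0-001*, 0-010*, 0-011*, 000-1*, 0001-*, 01-01*, 01-10*, 01-11*, 010-0*, 010-1*, 0100-*, 0101-*, 011-1*, 0111-*, 1-000*, 1-010*, 1-011*, 1-110*, 10-10*, 100-0*, 1001-*, 11-10*, 11-11*, 110-0*, 1101-*, 1111-*
[col 2] --010*, --011*, -001-*, -1-10*, -1-11*, -10-0, -101-*, -111-*, 0-0-1, 0-01-*, 01--1, 01-1-*, 010--, 1--10, 1-0-0, 1-01-*, 11-1-*
[col 3] --01-, -1-1-
Prime implicants: --01-, -1-1-, -10-0, 0-0-1, 01--1, 010--, 1--10, 1-0-0
PI chart (minterm → PIs covering it):
  1 | 0-0-1  (sole → essential)
  2 | --01-  (sole → essential)
  3 | --01-,0-0-1
  8 | -10-0,010--
  9 | 0-0-1,01--1,010--
  10 | --01-,-1-1-,-10-0,010--
  11 | --01-,-1-1-,0-0-1,01--1,010--
  13 | 01--1  (sole → essential)
  14 | -1-1-  (sole → essential)
  15 | -1-1-,01--1
  16 | 1-0-0  (sole → essential)
  18 | --01-,1--10,1-0-0
  19 | --01-  (sole → essential)
  22 | 1--10  (sole → essential)
  24 | -10-0,1-0-0
  26 | --01-,-1-1-,-10-0,1--10,1-0-0
  27 | --01-,-1-1-
  30 | -1-1-,1--10
  31 | -1-1-  (sole → essential)
Essential prime implicants: --01-, -1-1-, 0-0-1, 01--1, 1--10, 1-0-0

NO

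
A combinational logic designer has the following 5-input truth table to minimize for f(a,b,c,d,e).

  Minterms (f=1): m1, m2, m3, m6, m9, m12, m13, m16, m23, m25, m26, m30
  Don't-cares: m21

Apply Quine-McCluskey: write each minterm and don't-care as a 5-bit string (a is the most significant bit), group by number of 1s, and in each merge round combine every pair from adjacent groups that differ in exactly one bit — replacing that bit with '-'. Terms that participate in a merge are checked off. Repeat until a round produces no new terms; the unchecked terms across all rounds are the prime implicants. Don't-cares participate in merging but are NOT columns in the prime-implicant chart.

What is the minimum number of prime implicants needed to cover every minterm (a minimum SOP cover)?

size-2^0 implicants → 00001(✓)  00010(✓)  00011(✓)  00110(✓)  01001(✓)  01100(✓)  01101(✓)  10000  10101(✓)  10111(✓)  11001(✓)  11010(✓)  11110(✓)
size-2^1 implicants → -1001  0-001  00-10  000-1  0001-  01-01  0110-  101-1  11-10
Unchecked terms (primes): -1001, 0-001, 00-10, 000-1, 0001-, 01-01, 0110-, 10000, 101-1, 11-10
Minterm coverage:
  m1 ⊆ 0-001,000-1
  m2 ⊆ 00-10,0001-
  m3 ⊆ 000-1,0001-
  m6 ⊆ 00-10 [E]
  m9 ⊆ -1001,0-001,01-01
  m12 ⊆ 0110- [E]
  m13 ⊆ 01-01,0110-
  m16 ⊆ 10000 [E]
  m23 ⊆ 101-1 [E]
  m25 ⊆ -1001 [E]
  m26 ⊆ 11-10 [E]
  m30 ⊆ 11-10 [E]
E = {-1001, 00-10, 0110-, 10000, 101-1, 11-10}
Petrick residual → 000-1
Cover = bc'd'e + a'b'de' + a'b'c'e + a'bcd' + ab'c'd'e' + ab'ce + abde'  |cover|=7

7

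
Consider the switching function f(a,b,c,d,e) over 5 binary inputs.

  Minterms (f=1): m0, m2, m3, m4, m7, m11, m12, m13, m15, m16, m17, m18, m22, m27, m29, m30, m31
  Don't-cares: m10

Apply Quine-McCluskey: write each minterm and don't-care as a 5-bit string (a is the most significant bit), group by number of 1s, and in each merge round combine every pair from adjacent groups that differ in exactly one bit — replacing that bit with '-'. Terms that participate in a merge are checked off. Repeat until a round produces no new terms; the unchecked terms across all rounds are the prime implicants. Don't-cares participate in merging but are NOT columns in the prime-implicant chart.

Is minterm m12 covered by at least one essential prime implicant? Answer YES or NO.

Round 0: 00000✓ 00010✓ 00011✓ 00100✓ 00111✓ 01010✓ 01011✓ 01100✓ 01101✓ 01111✓ 10000✓ 10001✓ 10010✓ 10110✓ 11011✓ 11101✓ 11110✓ 11111✓
Round 1: -0000✓ -0010✓ -1011✓ -1101✓ -1111✓ 0-010✓ 0-011✓ 0-100 0-111✓ 00-00 00-11✓ 000-0✓ 0001-✓ 01-11✓ 0101-✓ 011-1✓ 0110- 1-110 10-10 100-0✓ 1000- 11-11✓ 111-1✓ 1111-
Round 2: -00-0 -1-11 -11-1 0--11 0-01-
PIs = {-00-0, -1-11, -11-1, 0--11, 0-01-, 0-100, 00-00, 0110-, 1-110, 10-10, 1000-, 1111-}
Coverage chart:
  m0: -00-0,00-00
  m2: -00-0,0-01-
  m3: 0--11,0-01-
  m4: 0-100,00-00
  m7: 0--11 ←essential
  m11: -1-11,0--11,0-01-
  m12: 0-100,0110-
  m13: -11-1,0110-
  m15: -1-11,-11-1,0--11
  m16: -00-0,1000-
  m17: 1000- ←essential
  m18: -00-0,10-10
  m22: 1-110,10-10
  m27: -1-11 ←essential
  m29: -11-1 ←essential
  m30: 1-110,1111-
  m31: -1-11,-11-1,1111-
Essential: -1-11, -11-1, 0--11, 1000-

NO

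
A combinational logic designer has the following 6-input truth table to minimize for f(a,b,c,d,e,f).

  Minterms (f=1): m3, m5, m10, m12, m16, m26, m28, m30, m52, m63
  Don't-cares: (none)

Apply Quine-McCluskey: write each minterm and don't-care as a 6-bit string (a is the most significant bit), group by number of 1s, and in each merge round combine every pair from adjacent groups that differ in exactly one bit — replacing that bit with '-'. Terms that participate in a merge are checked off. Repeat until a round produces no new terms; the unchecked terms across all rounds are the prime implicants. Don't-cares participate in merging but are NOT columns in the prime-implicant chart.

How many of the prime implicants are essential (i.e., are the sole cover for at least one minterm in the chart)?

7

[col 0] 000011, 000101, 001010*, 001100*, 010000, 011010*, 011100*, 011110*, 110100, 111111
[col 1] 0-1010, 0-1100, 011-10, 0111-0
Prime implicants: 0-1010, 0-1100, 000011, 000101, 010000, 011-10, 0111-0, 110100, 111111
PI chart (minterm → PIs covering it):
  3 | 000011  (sole → essential)
  5 | 000101  (sole → essential)
  10 | 0-1010  (sole → essential)
  12 | 0-1100  (sole → essential)
  16 | 010000  (sole → essential)
  26 | 0-1010,011-10
  28 | 0-1100,0111-0
  30 | 011-10,0111-0
  52 | 110100  (sole → essential)
  63 | 111111  (sole → essential)
Essential prime implicants: 0-1010, 0-1100, 000011, 000101, 010000, 110100, 111111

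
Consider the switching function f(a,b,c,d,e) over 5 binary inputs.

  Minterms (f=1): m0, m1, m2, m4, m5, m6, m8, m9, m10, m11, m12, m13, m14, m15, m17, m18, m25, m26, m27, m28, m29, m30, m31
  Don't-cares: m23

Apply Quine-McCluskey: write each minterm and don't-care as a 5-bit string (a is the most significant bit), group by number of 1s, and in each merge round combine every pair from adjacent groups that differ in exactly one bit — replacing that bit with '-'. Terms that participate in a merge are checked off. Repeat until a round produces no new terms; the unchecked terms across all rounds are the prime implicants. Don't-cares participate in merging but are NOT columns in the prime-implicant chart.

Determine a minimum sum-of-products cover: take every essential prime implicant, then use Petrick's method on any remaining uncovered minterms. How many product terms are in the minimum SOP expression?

size-2^0 implicants → 00000(✓)  00001(✓)  00010(✓)  00100(✓)  00101(✓)  00110(✓)  01000(✓)  01001(✓)  01010(✓)  01011(✓)  01100(✓)  01101(✓)  01110(✓)  01111(✓)  10001(✓)  10010(✓)  10111(✓)  11001(✓)  11010(✓)  11011(✓)  11100(✓)  11101(✓)  11110(✓)  11111(✓)
size-2^1 implicants → -0001(✓)  -0010(✓)  -1001(✓)  -1010(✓)  -1011(✓)  -1100(✓)  -1101(✓)  -1110(✓)  -1111(✓)  0-000(✓)  0-001(✓)  0-010(✓)  0-100(✓)  0-101(✓)  0-110(✓)  00-00(✓)  00-01(✓)  00-10(✓)  000-0(✓)  0000-(✓)  001-0(✓)  0010-(✓)  01-00(✓)  01-01(✓)  01-10(✓)  01-11(✓)  010-0(✓)  010-1(✓)  0100-(✓)  0101-(✓)  011-0(✓)  011-1(✓)  0110-(✓)  0111-(✓)  1-001(✓)  1-010(✓)  1-111  11-01(✓)  11-10(✓)  11-11(✓)  110-1(✓)  1101-(✓)  111-0(✓)  111-1(✓)  1110-(✓)  1111-(✓)
size-2^2 implicants → --001  --010  -1-01(✓)  -1-10(✓)  -1-11(✓)  -10-1(✓)  -101-(✓)  -11-0(✓)  -11-1(✓)  -110-(✓)  -111-(✓)  0--00(✓)  0--01(✓)  0--10(✓)  0-0-0(✓)  0-00-(✓)  0-1-0(✓)  0-10-(✓)  00--0(✓)  00-0-(✓)  01--0(✓)  01--1(✓)  01-0-(✓)  01-1-(✓)  010--(✓)  011--(✓)  11--1(✓)  11-1-(✓)  111--(✓)
size-2^3 implicants → -1--1  -1-1-  -11--  0---0  0--0-  01---
Unchecked terms (primes): --001, --010, -1--1, -1-1-, -11--, 0---0, 0--0-, 01---, 1-111
Minterm coverage:
  m0 ⊆ 0---0,0--0-
  m1 ⊆ --001,0--0-
  m2 ⊆ --010,0---0
  m4 ⊆ 0---0,0--0-
  m5 ⊆ 0--0- [E]
  m6 ⊆ 0---0 [E]
  m8 ⊆ 0---0,0--0-,01---
  m9 ⊆ --001,-1--1,0--0-,01---
  m10 ⊆ --010,-1-1-,0---0,01---
  m11 ⊆ -1--1,-1-1-,01---
  m12 ⊆ -11--,0---0,0--0-,01---
  m13 ⊆ -1--1,-11--,0--0-,01---
  m14 ⊆ -1-1-,-11--,0---0,01---
  m15 ⊆ -1--1,-1-1-,-11--,01---
  m17 ⊆ --001 [E]
  m18 ⊆ --010 [E]
  m25 ⊆ --001,-1--1
  m26 ⊆ --010,-1-1-
  m27 ⊆ -1--1,-1-1-
  m28 ⊆ -11-- [E]
  m29 ⊆ -1--1,-11--
  m30 ⊆ -1-1-,-11--
  m31 ⊆ -1--1,-1-1-,-11--,1-111
E = {--001, --010, -11--, 0---0, 0--0-}
Petrick residual → -1--1
Cover = c'd'e + c'de' + be + bc + a'e' + a'd'  |cover|=6

6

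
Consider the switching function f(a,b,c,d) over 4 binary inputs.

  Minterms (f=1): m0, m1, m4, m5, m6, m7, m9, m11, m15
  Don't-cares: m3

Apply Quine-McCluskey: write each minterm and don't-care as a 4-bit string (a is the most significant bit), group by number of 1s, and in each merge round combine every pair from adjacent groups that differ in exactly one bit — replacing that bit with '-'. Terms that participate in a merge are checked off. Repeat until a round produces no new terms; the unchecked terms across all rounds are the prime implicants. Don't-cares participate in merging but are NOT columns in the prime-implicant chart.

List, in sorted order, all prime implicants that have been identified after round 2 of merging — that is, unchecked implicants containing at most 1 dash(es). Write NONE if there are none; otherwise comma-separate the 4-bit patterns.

size-2^0 implicants → 0000(✓)  0001(✓)  0011(✓)  0100(✓)  0101(✓)  0110(✓)  0111(✓)  1001(✓)  1011(✓)  1111(✓)
size-2^1 implicants → -001(✓)  -011(✓)  -111(✓)  0-00(✓)  0-01(✓)  0-11(✓)  00-1(✓)  000-(✓)  01-0(✓)  01-1(✓)  010-(✓)  011-(✓)  1-11(✓)  10-1(✓)
size-2^2 implicants → --11  -0-1  0--1  0-0-  01--
Unchecked terms (primes): --11, -0-1, 0--1, 0-0-, 01--

NONE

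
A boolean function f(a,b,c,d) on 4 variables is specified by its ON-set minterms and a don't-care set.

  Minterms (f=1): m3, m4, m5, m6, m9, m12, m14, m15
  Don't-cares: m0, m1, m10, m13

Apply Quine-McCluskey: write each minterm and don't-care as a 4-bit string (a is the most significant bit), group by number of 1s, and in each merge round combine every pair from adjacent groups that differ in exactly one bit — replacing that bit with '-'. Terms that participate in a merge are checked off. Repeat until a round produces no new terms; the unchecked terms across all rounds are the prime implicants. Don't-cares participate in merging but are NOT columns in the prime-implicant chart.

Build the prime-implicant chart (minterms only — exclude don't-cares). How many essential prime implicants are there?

4

size-2^0 implicants → 0000(✓)  0001(✓)  0011(✓)  0100(✓)  0101(✓)  0110(✓)  1001(✓)  1010(✓)  1100(✓)  1101(✓)  1110(✓)  1111(✓)
size-2^1 implicants → -001(✓)  -100(✓)  -101(✓)  -110(✓)  0-00(✓)  0-01(✓)  00-1  000-(✓)  01-0(✓)  010-(✓)  1-01(✓)  1-10  11-0(✓)  11-1(✓)  110-(✓)  111-(✓)
size-2^2 implicants → --01  -1-0  -10-  0-0-  11--
Unchecked terms (primes): --01, -1-0, -10-, 0-0-, 00-1, 1-10, 11--
Minterm coverage:
  m3 ⊆ 00-1 [E]
  m4 ⊆ -1-0,-10-,0-0-
  m5 ⊆ --01,-10-,0-0-
  m6 ⊆ -1-0 [E]
  m9 ⊆ --01 [E]
  m12 ⊆ -1-0,-10-,11--
  m14 ⊆ -1-0,1-10,11--
  m15 ⊆ 11-- [E]
E = {--01, -1-0, 00-1, 11--}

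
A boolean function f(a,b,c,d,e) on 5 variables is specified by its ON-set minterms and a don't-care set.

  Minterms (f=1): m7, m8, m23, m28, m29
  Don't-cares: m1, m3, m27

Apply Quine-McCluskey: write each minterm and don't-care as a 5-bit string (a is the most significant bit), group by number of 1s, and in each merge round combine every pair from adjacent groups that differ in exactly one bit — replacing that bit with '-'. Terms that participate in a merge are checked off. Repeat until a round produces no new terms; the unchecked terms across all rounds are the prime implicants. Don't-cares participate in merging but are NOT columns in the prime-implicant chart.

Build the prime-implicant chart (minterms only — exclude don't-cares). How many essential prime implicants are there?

size-2^0 implicants → 00001(✓)  00011(✓)  00111(✓)  01000  10111(✓)  11011  11100(✓)  11101(✓)
size-2^1 implicants → -0111  00-11  000-1  1110-
Unchecked terms (primes): -0111, 00-11, 000-1, 01000, 11011, 1110-
Minterm coverage:
  m7 ⊆ -0111,00-11
  m8 ⊆ 01000 [E]
  m23 ⊆ -0111 [E]
  m28 ⊆ 1110- [E]
  m29 ⊆ 1110- [E]
E = {-0111, 01000, 1110-}

3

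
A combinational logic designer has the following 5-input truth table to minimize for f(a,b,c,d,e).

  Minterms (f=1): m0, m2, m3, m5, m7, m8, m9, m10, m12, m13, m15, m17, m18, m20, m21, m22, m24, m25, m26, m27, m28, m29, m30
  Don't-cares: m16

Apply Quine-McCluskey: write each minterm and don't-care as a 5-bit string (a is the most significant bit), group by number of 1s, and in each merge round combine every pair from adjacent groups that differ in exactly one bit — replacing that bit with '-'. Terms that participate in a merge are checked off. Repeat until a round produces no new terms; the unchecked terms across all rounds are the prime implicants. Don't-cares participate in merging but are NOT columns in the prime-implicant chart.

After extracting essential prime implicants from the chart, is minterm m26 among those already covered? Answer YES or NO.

YES

Round 0: 00000✓ 00010✓ 00011✓ 00101✓ 00111✓ 01000✓ 01001✓ 01010✓ 01100✓ 01101✓ 01111✓ 10000✓ 10001✓ 10010✓ 10100✓ 10101✓ 10110✓ 11000✓ 11001✓ 11010✓ 11011✓ 11100✓ 11101✓ 11110✓
Round 1: -0000✓ -0010✓ -0101✓ -1000✓ -1001✓ -1010✓ -1100✓ -1101✓ 0-000✓ 0-010✓ 0-101✓ 0-111✓ 00-11 000-0✓ 0001- 001-1✓ 01-00✓ 01-01✓ 010-0✓ 0100-✓ 011-1✓ 0110-✓ 1-000✓ 1-001✓ 1-010✓ 1-100✓ 1-101✓ 1-110✓ 10-00✓ 10-01✓ 10-10✓ 100-0✓ 1000-✓ 101-0✓ 1010-✓ 11-00✓ 11-01✓ 11-10✓ 110-0✓ 110-1✓ 1100-✓ 1101-✓ 111-0✓ 1110-✓
Round 2: --000✓ --010✓ --101 -00-0✓ -1-00✓ -1-01✓ -10-0✓ -100-✓ -110-✓ 0-0-0✓ 0-1-1 01-0-✓ 1--00✓ 1--01✓ 1--10✓ 1-0-0✓ 1-00-✓ 1-1-0✓ 1-10-✓ 10--0✓ 10-0-✓ 11--0✓ 11-0-✓ 110--
Round 3: --0-0 -1-0- 1---0 1--0-
PIs = {--0-0, --101, -1-0-, 0-1-1, 00-11, 0001-, 1---0, 1--0-, 110--}
Coverage chart:
  m0: --0-0 ←essential
  m2: --0-0,0001-
  m3: 00-11,0001-
  m5: --101,0-1-1
  m7: 0-1-1,00-11
  m8: --0-0,-1-0-
  m9: -1-0- ←essential
  m10: --0-0 ←essential
  m12: -1-0- ←essential
  m13: --101,-1-0-,0-1-1
  m15: 0-1-1 ←essential
  m17: 1--0- ←essential
  m18: --0-0,1---0
  m20: 1---0,1--0-
  m21: --101,1--0-
  m22: 1---0 ←essential
  m24: --0-0,-1-0-,1---0,1--0-,110--
  m25: -1-0-,1--0-,110--
  m26: --0-0,1---0,110--
  m27: 110-- ←essential
  m28: -1-0-,1---0,1--0-
  m29: --101,-1-0-,1--0-
  m30: 1---0 ←essential
Essential: --0-0, -1-0-, 0-1-1, 1---0, 1--0-, 110--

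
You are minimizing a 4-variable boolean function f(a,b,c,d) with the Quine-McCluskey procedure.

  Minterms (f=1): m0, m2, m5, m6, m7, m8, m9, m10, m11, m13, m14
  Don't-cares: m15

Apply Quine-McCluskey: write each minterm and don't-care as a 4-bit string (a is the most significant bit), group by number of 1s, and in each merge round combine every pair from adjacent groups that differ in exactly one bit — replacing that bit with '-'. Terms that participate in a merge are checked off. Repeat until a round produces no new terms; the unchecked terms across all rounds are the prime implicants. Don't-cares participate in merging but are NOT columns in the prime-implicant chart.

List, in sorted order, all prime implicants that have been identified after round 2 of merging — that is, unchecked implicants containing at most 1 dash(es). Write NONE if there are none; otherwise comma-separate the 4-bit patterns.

size-2^0 implicants → 0000(✓)  0010(✓)  0101(✓)  0110(✓)  0111(✓)  1000(✓)  1001(✓)  1010(✓)  1011(✓)  1101(✓)  1110(✓)  1111(✓)
size-2^1 implicants → -000(✓)  -010(✓)  -101(✓)  -110(✓)  -111(✓)  0-10(✓)  00-0(✓)  01-1(✓)  011-(✓)  1-01(✓)  1-10(✓)  1-11(✓)  10-0(✓)  10-1(✓)  100-(✓)  101-(✓)  11-1(✓)  111-(✓)
size-2^2 implicants → --10  -0-0  -1-1  -11-  1--1  1-1-  10--
Unchecked terms (primes): --10, -0-0, -1-1, -11-, 1--1, 1-1-, 10--

NONE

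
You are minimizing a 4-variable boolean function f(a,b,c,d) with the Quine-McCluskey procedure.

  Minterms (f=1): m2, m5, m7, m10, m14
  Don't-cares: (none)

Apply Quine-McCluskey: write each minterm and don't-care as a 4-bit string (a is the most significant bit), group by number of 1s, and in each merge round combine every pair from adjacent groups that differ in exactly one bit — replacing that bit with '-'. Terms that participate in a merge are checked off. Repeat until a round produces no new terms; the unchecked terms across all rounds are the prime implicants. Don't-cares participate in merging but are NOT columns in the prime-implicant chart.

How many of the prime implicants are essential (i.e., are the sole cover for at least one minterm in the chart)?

3

size-2^0 implicants → 0010(✓)  0101(✓)  0111(✓)  1010(✓)  1110(✓)
size-2^1 implicants → -010  01-1  1-10
Unchecked terms (primes): -010, 01-1, 1-10
Minterm coverage:
  m2 ⊆ -010 [E]
  m5 ⊆ 01-1 [E]
  m7 ⊆ 01-1 [E]
  m10 ⊆ -010,1-10
  m14 ⊆ 1-10 [E]
E = {-010, 01-1, 1-10}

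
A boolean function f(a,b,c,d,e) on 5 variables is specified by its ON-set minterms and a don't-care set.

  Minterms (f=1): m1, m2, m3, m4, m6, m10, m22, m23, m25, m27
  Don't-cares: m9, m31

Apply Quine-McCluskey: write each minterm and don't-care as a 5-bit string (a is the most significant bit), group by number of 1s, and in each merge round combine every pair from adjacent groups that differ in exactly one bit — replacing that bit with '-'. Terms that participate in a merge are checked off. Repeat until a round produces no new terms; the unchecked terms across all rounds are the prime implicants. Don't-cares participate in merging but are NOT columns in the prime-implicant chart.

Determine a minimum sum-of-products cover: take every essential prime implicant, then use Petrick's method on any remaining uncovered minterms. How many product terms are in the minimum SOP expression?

5

[col 0] 00001*, 00010*, 00011*, 00100*, 00110*, 01001*, 01010*, 10110*, 10111*, 11001*, 11011*, 11111*
[col 1] -0110, -1001, 0-001, 0-010, 00-10, 000-1, 0001-, 001-0, 1-111, 1011-, 11-11, 110-1
Prime implicants: -0110, -1001, 0-001, 0-010, 00-10, 000-1, 0001-, 001-0, 1-111, 1011-, 11-11, 110-1
PI chart (minterm → PIs covering it):
  1 | 0-001,000-1
  2 | 0-010,00-10,0001-
  3 | 000-1,0001-
  4 | 001-0  (sole → essential)
  6 | -0110,00-10,001-0
  10 | 0-010  (sole → essential)
  22 | -0110,1011-
  23 | 1-111,1011-
  25 | -1001,110-1
  27 | 11-11,110-1
Essential prime implicants: 0-010, 001-0
Petrick residual → 000-1, 1011-, 110-1
Minimum SOP uses 5 PIs: a'c'de' + a'b'c'e + a'b'ce' + ab'cd + abc'e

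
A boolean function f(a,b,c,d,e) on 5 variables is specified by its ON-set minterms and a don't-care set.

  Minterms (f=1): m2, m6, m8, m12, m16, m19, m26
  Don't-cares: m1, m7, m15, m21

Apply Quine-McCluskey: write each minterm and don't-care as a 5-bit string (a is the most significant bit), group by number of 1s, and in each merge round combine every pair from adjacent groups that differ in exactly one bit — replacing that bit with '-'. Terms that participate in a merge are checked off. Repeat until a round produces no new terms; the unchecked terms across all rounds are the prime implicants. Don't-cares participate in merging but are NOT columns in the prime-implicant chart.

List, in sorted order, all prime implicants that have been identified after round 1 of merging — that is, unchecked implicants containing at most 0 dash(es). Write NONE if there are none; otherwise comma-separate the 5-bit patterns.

00001, 10000, 10011, 10101, 11010

size-2^0 implicants → 00001  00010(✓)  00110(✓)  00111(✓)  01000(✓)  01100(✓)  01111(✓)  10000  10011  10101  11010
size-2^1 implicants → 0-111  00-10  0011-  01-00
Unchecked terms (primes): 0-111, 00-10, 00001, 0011-, 01-00, 10000, 10011, 10101, 11010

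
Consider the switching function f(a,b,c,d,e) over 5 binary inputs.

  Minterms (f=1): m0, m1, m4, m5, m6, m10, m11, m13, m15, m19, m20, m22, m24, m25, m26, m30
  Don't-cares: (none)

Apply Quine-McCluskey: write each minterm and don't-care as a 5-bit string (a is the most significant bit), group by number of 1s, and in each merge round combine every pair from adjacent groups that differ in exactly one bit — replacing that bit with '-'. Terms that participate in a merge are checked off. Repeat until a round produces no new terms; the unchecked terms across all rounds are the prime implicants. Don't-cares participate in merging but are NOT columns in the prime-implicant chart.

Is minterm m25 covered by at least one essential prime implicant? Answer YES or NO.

Round 0: 00000✓ 00001✓ 00100✓ 00101✓ 00110✓ 01010✓ 01011✓ 01101✓ 01111✓ 10011 10100✓ 10110✓ 11000✓ 11001✓ 11010✓ 11110✓
Round 1: -0100✓ -0110✓ -1010 0-101 00-00✓ 00-01✓ 0000-✓ 001-0✓ 0010-✓ 01-11 0101- 011-1 1-110 101-0✓ 11-10 110-0 1100-
Round 2: -01-0 00-0-
PIs = {-01-0, -1010, 0-101, 00-0-, 01-11, 0101-, 011-1, 1-110, 10011, 11-10, 110-0, 1100-}
Coverage chart:
  m0: 00-0- ←essential
  m1: 00-0- ←essential
  m4: -01-0,00-0-
  m5: 0-101,00-0-
  m6: -01-0 ←essential
  m10: -1010,0101-
  m11: 01-11,0101-
  m13: 0-101,011-1
  m15: 01-11,011-1
  m19: 10011 ←essential
  m20: -01-0 ←essential
  m22: -01-0,1-110
  m24: 110-0,1100-
  m25: 1100- ←essential
  m26: -1010,11-10,110-0
  m30: 1-110,11-10
Essential: -01-0, 00-0-, 10011, 1100-

YES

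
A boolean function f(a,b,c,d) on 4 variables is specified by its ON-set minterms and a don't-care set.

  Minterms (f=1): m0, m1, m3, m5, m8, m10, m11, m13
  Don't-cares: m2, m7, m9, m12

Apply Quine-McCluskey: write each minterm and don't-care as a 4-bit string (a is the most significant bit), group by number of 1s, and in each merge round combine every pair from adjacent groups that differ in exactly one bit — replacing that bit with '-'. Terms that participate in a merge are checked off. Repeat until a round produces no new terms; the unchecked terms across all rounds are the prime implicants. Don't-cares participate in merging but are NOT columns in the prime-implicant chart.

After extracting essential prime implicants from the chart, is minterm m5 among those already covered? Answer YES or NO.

NO

[col 0] 0000*, 0001*, 0010*, 0011*, 0101*, 0111*, 1000*, 1001*, 1010*, 1011*, 1100*, 1101*
[col 1] -000*, -001*, -010*, -011*, -101*, 0-01*, 0-11*, 00-0*, 00-1*, 000-*, 001-*, 01-1*, 1-00*, 1-01*, 10-0*, 10-1*, 100-*, 101-*, 110-*
[col 2] --01, -0-0*, -0-1*, -00-*, -01-*, 0--1, 00--*, 1-0-, 10--*
[col 3] -0--
Prime implicants: --01, -0--, 0--1, 1-0-
PI chart (minterm → PIs covering it):
  0 | -0--  (sole → essential)
  1 | --01,-0--,0--1
  3 | -0--,0--1
  5 | --01,0--1
  8 | -0--,1-0-
  10 | -0--  (sole → essential)
  11 | -0--  (sole → essential)
  13 | --01,1-0-
Essential prime implicants: -0--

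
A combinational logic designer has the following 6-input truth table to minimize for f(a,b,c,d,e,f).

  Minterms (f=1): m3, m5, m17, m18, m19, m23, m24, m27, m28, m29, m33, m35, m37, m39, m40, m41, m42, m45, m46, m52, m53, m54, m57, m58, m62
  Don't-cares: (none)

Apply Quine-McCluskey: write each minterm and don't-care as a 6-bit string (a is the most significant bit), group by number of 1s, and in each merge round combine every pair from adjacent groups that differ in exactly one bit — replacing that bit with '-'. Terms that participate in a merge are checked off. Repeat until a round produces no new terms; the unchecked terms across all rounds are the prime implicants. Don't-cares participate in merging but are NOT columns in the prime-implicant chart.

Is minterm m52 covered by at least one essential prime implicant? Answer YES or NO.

Round 0: 000011✓ 000101✓ 010001✓ 010010✓ 010011✓ 010111✓ 011000✓ 011011✓ 011100✓ 011101✓ 100001✓ 100011✓ 100101✓ 100111✓ 101000✓ 101001✓ 101010✓ 101101✓ 101110✓ 110100✓ 110101✓ 110110✓ 111001✓ 111010✓ 111110✓
Round 1: -00011 -00101 0-0011 01-011 010-11 0100-1 01001- 011-00 01110- 1-0101 1-1001 1-1010✓ 1-1110✓ 10-001✓ 10-101✓ 100-01✓ 100-11✓ 1000-1✓ 1001-1✓ 101-01✓ 101-10✓ 1010-0 10100- 11-110 1101-0 11010- 111-10✓
Round 2: 1-1-10 10--01 100--1
PIs = {-00011, -00101, 0-0011, 01-011, 010-11, 0100-1, 01001-, 011-00, 01110-, 1-0101, 1-1-10, 1-1001, 10--01, 100--1, 1010-0, 10100-, 11-110, 1101-0, 11010-}
Coverage chart:
  m3: -00011,0-0011
  m5: -00101 ←essential
  m17: 0100-1 ←essential
  m18: 01001- ←essential
  m19: 0-0011,01-011,010-11,0100-1,01001-
  m23: 010-11 ←essential
  m24: 011-00 ←essential
  m27: 01-011 ←essential
  m28: 011-00,01110-
  m29: 01110- ←essential
  m33: 10--01,100--1
  m35: -00011,100--1
  m37: -00101,1-0101,10--01,100--1
  m39: 100--1 ←essential
  m40: 1010-0,10100-
  m41: 1-1001,10--01,10100-
  m42: 1-1-10,1010-0
  m45: 10--01 ←essential
  m46: 1-1-10 ←essential
  m52: 1101-0,11010-
  m53: 1-0101,11010-
  m54: 11-110,1101-0
  m57: 1-1001 ←essential
  m58: 1-1-10 ←essential
  m62: 1-1-10,11-110
Essential: -00101, 01-011, 010-11, 0100-1, 01001-, 011-00, 01110-, 1-1-10, 1-1001, 10--01, 100--1

NO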